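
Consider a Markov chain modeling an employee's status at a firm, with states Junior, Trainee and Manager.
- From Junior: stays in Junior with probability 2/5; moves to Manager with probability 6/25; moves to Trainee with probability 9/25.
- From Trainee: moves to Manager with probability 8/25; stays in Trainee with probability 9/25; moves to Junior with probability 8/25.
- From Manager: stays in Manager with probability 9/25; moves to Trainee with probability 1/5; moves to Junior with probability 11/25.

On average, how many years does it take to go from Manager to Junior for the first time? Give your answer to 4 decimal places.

2.4306

Let t(s) be the expected number of years to first reach Junior from state s, with t(Junior) = 0. Conditioning on the first year:
t(Trainee) = 1 + 0.36·t(Trainee) + 0.32·t(Manager)
t(Manager) = 1 + 0.2·t(Trainee) + 0.36·t(Manager)
Solving: t(Trainee) = 2.7778, t(Manager) = 2.4306.
Expected years from Manager to Junior: 2.4306.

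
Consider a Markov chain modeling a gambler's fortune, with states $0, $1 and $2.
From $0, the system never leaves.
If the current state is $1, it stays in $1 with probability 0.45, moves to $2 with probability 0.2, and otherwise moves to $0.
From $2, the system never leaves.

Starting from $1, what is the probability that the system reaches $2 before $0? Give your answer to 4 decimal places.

0.3636

Let h(s) be the probability of absorption at $2 starting from transient state s. Then h($2) = 1 and h($0) = 0. By first-step analysis:
h($1) = 0.35·0 + 0.45·h($1) + 0.2·1
Solving: h($1) = 0.3636.
Starting from $1, the probability is 0.3636.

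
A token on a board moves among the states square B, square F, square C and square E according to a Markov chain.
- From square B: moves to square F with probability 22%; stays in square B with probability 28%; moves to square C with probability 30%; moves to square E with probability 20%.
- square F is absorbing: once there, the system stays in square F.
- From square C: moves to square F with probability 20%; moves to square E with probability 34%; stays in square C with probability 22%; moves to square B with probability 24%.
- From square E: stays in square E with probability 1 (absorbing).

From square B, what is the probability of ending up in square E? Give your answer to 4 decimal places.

Let h(s) be the probability of absorption at square E starting from transient state s. Then h(square E) = 1 and h(square F) = 0. By first-step analysis:
h(square B) = 0.28·h(square B) + 0.22·0 + 0.3·h(square C) + 0.2·1
h(square C) = 0.24·h(square B) + 0.2·0 + 0.22·h(square C) + 0.34·1
Solving: h(square B) = 0.5270, h(square C) = 0.5980.
Starting from square B, the probability is 0.5270.

0.5270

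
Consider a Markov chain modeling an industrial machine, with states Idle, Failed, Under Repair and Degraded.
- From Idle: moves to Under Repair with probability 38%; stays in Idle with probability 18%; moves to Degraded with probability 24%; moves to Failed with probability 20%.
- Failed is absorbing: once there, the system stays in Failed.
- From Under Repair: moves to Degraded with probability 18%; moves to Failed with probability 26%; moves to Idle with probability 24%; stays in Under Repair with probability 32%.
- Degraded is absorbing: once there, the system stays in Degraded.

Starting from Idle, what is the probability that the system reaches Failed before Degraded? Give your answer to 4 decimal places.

0.5034

Let h(s) be the probability of absorption at Failed starting from transient state s. Then h(Failed) = 1 and h(Degraded) = 0. By first-step analysis:
h(Idle) = 0.18·h(Idle) + 0.2·1 + 0.38·h(Under Repair) + 0.24·0
h(Under Repair) = 0.24·h(Idle) + 0.26·1 + 0.32·h(Under Repair) + 0.18·0
Solving: h(Idle) = 0.5034, h(Under Repair) = 0.5600.
Starting from Idle, the probability is 0.5034.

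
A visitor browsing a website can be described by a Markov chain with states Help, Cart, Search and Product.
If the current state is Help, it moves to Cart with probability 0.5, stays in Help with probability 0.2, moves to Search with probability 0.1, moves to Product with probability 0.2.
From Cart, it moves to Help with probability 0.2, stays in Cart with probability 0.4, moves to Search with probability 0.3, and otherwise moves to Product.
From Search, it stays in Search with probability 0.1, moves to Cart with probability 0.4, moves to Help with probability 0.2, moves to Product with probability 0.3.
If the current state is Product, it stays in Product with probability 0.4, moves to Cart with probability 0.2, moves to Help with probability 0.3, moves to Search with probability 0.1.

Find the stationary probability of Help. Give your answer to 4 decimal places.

0.2225

Let the stationary distribution be π with π = πP and π_1 + π_2 + π_3 + π_4 = 1.
π_1 = 0.2·π_1 + 0.2·π_2 + 0.2·π_3 + 0.3·π_4
π_2 = 0.5·π_1 + 0.4·π_2 + 0.4·π_3 + 0.2·π_4
π_3 = 0.1·π_1 + 0.3·π_2 + 0.1·π_3 + 0.1·π_4
Solving with the normalization constraint gives π = (0.2225, 0.3773, 0.1755, 0.2248).
So the stationary probability of Help is 0.2225.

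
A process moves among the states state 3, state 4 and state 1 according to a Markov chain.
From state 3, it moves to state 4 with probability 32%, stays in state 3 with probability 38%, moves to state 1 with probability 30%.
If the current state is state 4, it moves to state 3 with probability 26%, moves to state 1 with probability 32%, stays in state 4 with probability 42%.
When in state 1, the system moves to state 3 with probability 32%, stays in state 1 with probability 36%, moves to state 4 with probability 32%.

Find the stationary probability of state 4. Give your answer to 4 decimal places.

Let the stationary distribution be π with π = πP and π_1 + π_2 + π_3 = 1.
π_1 = 0.38·π_1 + 0.26·π_2 + 0.32·π_3
π_2 = 0.32·π_1 + 0.42·π_2 + 0.32·π_3
Solving with the normalization constraint gives π = (0.3177, 0.3556, 0.3267).
So the stationary probability of state 4 is 0.3556.

0.3556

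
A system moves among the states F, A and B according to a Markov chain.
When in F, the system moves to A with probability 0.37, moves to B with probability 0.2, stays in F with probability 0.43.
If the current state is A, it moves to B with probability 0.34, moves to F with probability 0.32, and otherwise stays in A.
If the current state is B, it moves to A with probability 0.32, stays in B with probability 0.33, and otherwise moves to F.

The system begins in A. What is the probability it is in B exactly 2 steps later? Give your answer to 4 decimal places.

Sum over the intermediate state after 1 step:
P = P(A→F)·P(F→B) + P(A→A)·P(A→B) + P(A→B)·P(B→B)
  = 0.32×0.2 + 0.34×0.34 + 0.34×0.33
  = 0.0640 + 0.1156 + 0.1122 = 0.2918

0.2918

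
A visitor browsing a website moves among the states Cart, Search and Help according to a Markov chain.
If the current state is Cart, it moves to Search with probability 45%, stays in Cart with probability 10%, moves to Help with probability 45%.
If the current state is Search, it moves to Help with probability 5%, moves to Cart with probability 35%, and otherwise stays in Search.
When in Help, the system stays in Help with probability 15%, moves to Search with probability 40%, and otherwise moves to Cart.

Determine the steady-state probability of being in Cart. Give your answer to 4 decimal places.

0.2949

Let the stationary distribution be π with π = πP and π_1 + π_2 + π_3 = 1.
π_1 = 0.1·π_1 + 0.35·π_2 + 0.45·π_3
π_2 = 0.45·π_1 + 0.6·π_2 + 0.4·π_3
Solving with the normalization constraint gives π = (0.2949, 0.5184, 0.1866).
So the stationary probability of Cart is 0.2949.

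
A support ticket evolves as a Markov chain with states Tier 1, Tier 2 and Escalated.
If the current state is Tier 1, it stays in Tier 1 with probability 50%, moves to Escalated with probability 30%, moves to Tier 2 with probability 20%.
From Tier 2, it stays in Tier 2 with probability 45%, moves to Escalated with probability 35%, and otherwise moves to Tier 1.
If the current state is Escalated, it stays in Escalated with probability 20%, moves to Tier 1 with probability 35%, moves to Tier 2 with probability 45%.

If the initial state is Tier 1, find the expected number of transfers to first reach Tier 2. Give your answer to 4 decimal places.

3.7288

Let t(s) be the expected number of transfers to first reach Tier 2 from state s, with t(Tier 2) = 0. Conditioning on the first transfer:
t(Tier 1) = 1 + 0.5·t(Tier 1) + 0.3·t(Escalated)
t(Escalated) = 1 + 0.35·t(Tier 1) + 0.2·t(Escalated)
Solving: t(Tier 1) = 3.7288, t(Escalated) = 2.8814.
Expected transfers from Tier 1 to Tier 2: 3.7288.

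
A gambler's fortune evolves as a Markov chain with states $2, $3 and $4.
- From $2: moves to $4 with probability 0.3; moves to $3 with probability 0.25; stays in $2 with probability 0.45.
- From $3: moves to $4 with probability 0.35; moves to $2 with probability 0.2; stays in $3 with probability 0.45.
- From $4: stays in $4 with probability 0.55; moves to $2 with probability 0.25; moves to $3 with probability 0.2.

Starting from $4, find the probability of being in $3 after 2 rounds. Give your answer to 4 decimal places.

Sum over the intermediate state after 1 round:
P = P($4→$2)·P($2→$3) + P($4→$3)·P($3→$3) + P($4→$4)·P($4→$3)
  = 0.25×0.25 + 0.2×0.45 + 0.55×0.2
  = 0.0625 + 0.0900 + 0.1100 = 0.2625

0.2625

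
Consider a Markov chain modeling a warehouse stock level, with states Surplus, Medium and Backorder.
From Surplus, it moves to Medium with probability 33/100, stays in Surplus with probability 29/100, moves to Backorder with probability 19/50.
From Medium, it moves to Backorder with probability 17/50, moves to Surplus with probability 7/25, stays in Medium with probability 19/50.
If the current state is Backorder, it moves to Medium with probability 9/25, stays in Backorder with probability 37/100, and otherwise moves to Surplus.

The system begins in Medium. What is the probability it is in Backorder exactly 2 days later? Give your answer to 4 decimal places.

Sum over the intermediate state after 1 day:
P = P(Medium→Surplus)·P(Surplus→Backorder) + P(Medium→Medium)·P(Medium→Backorder) + P(Medium→Backorder)·P(Backorder→Backorder)
  = 0.28×0.38 + 0.38×0.34 + 0.34×0.37
  = 0.1064 + 0.1292 + 0.1258 = 0.3614

0.3614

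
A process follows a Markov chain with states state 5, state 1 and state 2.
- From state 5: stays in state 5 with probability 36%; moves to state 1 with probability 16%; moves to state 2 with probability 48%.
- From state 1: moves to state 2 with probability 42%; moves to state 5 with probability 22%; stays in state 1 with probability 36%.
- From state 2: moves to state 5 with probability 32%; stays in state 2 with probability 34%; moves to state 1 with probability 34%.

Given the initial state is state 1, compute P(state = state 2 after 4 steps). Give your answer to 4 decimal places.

Propagate the distribution vector 4 steps from state 1.
After 0 steps: (0.0000, 1.0000, 0.0000)
After 1 step: (0.2200, 0.3600, 0.4200)
After 2 steps: (0.2928, 0.3076, 0.3996)
After 3 steps: (0.3010, 0.2934, 0.4056)
After 4 steps: (0.3027, 0.2917, 0.4056)
P(in state 2 after 4 steps) = 0.4056

0.4056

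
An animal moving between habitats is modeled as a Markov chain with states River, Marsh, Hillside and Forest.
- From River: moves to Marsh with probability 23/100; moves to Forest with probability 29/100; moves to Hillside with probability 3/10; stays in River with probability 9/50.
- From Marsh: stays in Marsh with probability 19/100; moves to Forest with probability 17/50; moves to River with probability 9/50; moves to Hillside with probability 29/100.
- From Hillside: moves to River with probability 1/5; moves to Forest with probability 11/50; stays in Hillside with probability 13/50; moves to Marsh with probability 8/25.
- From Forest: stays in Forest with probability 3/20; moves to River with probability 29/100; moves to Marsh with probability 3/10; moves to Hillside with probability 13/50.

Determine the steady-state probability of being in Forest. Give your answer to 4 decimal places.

0.2489

Let the stationary distribution be π with π = πP and π_1 + π_2 + π_3 + π_4 = 1.
π_1 = 0.18·π_1 + 0.18·π_2 + 0.2·π_3 + 0.29·π_4
π_2 = 0.23·π_1 + 0.19·π_2 + 0.32·π_3 + 0.3·π_4
π_3 = 0.3·π_1 + 0.29·π_2 + 0.26·π_3 + 0.26·π_4
Solving with the normalization constraint gives π = (0.2129, 0.2618, 0.2764, 0.2489).
So the stationary probability of Forest is 0.2489.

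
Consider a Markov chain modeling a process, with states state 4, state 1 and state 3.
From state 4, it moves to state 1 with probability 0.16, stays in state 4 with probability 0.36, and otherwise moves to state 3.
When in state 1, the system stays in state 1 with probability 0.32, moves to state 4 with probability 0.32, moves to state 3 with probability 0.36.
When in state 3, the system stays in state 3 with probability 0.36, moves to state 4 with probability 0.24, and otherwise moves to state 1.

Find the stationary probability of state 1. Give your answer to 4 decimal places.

0.3036

Let the stationary distribution be π with π = πP and π_1 + π_2 + π_3 = 1.
π_1 = 0.36·π_1 + 0.32·π_2 + 0.24·π_3
π_2 = 0.16·π_1 + 0.32·π_2 + 0.4·π_3
Solving with the normalization constraint gives π = (0.3003, 0.3036, 0.3960).
So the stationary probability of state 1 is 0.3036.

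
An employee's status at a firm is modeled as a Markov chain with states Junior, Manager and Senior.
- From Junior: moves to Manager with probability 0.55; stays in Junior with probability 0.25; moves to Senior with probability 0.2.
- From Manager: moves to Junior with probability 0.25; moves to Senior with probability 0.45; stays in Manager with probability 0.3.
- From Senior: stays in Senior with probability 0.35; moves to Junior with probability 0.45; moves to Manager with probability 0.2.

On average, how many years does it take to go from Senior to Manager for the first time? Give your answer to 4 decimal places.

Let t(s) be the expected number of years to first reach Manager from state s, with t(Manager) = 0. Conditioning on the first year:
t(Junior) = 1 + 0.25·t(Junior) + 0.2·t(Senior)
t(Senior) = 1 + 0.45·t(Junior) + 0.35·t(Senior)
Solving: t(Junior) = 2.1384, t(Senior) = 3.0189.
Expected years from Senior to Manager: 3.0189.

3.0189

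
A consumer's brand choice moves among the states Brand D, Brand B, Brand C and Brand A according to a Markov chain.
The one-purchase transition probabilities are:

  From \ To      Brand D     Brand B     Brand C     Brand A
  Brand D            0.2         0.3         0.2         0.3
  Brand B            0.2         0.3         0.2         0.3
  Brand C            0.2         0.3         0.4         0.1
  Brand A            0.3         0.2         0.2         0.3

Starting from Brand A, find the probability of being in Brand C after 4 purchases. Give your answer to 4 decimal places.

Propagate the distribution vector 4 purchases from Brand A.
After 0 purchases: (0.0000, 0.0000, 0.0000, 1.0000)
After 1 purchase: (0.3000, 0.2000, 0.2000, 0.3000)
After 2 purchases: (0.2300, 0.2700, 0.2400, 0.2600)
After 3 purchases: (0.2260, 0.2740, 0.2480, 0.2520)
After 4 purchases: (0.2252, 0.2748, 0.2496, 0.2504)
P(in Brand C after 4 purchases) = 0.2496

0.2496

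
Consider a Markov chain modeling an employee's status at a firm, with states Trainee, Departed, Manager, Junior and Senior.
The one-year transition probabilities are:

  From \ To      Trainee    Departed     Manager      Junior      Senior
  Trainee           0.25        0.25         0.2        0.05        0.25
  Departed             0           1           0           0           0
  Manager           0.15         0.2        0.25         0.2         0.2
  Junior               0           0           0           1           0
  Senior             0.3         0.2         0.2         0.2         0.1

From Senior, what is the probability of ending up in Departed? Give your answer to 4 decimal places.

Let h(s) be the probability of absorption at Departed starting from transient state s. Then h(Departed) = 1 and h(Junior) = 0. By first-step analysis:
h(Trainee) = 0.25·h(Trainee) + 0.25·1 + 0.2·h(Manager) + 0.05·0 + 0.25·h(Senior)
h(Manager) = 0.15·h(Trainee) + 0.2·1 + 0.25·h(Manager) + 0.2·0 + 0.2·h(Senior)
h(Senior) = 0.3·h(Trainee) + 0.2·1 + 0.2·h(Manager) + 0.2·0 + 0.1·h(Senior)
Solving: h(Trainee) = 0.6700, h(Manager) = 0.5522, h(Senior) = 0.5683.
Starting from Senior, the probability is 0.5683.

0.5683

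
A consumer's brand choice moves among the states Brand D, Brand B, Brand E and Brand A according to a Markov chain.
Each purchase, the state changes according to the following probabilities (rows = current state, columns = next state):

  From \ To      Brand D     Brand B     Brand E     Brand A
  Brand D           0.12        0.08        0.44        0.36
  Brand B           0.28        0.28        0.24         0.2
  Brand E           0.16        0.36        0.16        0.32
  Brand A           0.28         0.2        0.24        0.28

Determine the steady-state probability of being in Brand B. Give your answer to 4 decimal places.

Let the stationary distribution be π with π = πP and π_1 + π_2 + π_3 + π_4 = 1.
π_1 = 0.12·π_1 + 0.28·π_2 + 0.16·π_3 + 0.28·π_4
π_2 = 0.08·π_1 + 0.28·π_2 + 0.36·π_3 + 0.2·π_4
π_3 = 0.44·π_1 + 0.24·π_2 + 0.16·π_3 + 0.24·π_4
Solving with the normalization constraint gives π = (0.2143, 0.2350, 0.2619, 0.2888).
So the stationary probability of Brand B is 0.2350.

0.2350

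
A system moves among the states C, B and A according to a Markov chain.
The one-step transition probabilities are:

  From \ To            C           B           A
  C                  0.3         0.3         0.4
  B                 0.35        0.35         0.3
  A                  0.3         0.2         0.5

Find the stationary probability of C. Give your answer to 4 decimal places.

0.3136

Let the stationary distribution be π with π = πP and π_1 + π_2 + π_3 = 1.
π_1 = 0.3·π_1 + 0.35·π_2 + 0.3·π_3
π_2 = 0.3·π_1 + 0.35·π_2 + 0.2·π_3
Solving with the normalization constraint gives π = (0.3136, 0.2722, 0.4142).
So the stationary probability of C is 0.3136.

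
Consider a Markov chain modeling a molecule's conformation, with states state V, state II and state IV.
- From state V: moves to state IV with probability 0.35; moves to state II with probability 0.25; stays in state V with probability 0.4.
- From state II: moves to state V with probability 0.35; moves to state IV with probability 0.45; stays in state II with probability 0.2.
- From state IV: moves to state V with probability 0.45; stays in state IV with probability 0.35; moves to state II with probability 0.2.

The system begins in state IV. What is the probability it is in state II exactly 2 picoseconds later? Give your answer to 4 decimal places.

Sum over the intermediate state after 1 picosecond:
P = P(state IV→state V)·P(state V→state II) + P(state IV→state II)·P(state II→state II) + P(state IV→state IV)·P(state IV→state II)
  = 0.45×0.25 + 0.2×0.2 + 0.35×0.2
  = 0.1125 + 0.0400 + 0.0700 = 0.2225

0.2225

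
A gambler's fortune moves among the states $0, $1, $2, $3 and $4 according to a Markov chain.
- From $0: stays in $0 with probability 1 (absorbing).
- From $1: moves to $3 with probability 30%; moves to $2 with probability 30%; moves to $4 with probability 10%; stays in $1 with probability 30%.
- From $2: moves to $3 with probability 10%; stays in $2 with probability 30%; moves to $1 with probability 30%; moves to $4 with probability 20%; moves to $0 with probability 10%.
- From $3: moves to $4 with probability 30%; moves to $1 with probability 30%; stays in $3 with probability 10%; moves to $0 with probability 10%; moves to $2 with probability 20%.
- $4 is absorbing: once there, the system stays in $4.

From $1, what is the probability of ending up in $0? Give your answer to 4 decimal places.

0.2227

Let h(s) be the probability of absorption at $0 starting from transient state s. Then h($0) = 1 and h($4) = 0. By first-step analysis:
h($1) = 0.3·h($1) + 0.3·h($2) + 0.3·h($3) + 0.1·0
h($2) = 0.1·1 + 0.3·h($1) + 0.3·h($2) + 0.1·h($3) + 0.2·0
h($3) = 0.1·1 + 0.3·h($1) + 0.2·h($2) + 0.1·h($3) + 0.3·0
Solving: h($1) = 0.2227, h($2) = 0.2734, h($3) = 0.2461.
Starting from $1, the probability is 0.2227.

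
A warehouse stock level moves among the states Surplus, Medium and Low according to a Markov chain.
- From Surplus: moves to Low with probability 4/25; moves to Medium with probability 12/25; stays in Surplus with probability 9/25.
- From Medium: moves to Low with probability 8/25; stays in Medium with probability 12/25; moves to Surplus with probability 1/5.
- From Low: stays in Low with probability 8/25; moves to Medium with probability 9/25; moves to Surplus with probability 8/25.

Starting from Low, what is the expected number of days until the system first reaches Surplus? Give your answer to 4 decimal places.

Let t(s) be the expected number of days to first reach Surplus from state s, with t(Surplus) = 0. Conditioning on the first day:
t(Medium) = 1 + 0.48·t(Medium) + 0.32·t(Low)
t(Low) = 1 + 0.36·t(Medium) + 0.32·t(Low)
Solving: t(Medium) = 4.1946, t(Low) = 3.6913.
Expected days from Low to Surplus: 3.6913.

3.6913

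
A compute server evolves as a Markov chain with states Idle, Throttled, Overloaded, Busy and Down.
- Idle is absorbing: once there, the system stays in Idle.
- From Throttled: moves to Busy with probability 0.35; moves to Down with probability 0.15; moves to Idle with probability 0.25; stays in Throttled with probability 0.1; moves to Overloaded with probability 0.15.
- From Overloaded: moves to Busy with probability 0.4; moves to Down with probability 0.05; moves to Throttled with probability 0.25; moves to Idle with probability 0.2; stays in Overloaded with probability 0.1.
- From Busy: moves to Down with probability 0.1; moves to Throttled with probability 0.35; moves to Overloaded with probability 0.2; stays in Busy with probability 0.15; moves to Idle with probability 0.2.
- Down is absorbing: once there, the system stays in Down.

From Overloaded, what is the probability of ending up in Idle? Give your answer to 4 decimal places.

0.7023

Let h(s) be the probability of absorption at Idle starting from transient state s. Then h(Idle) = 1 and h(Down) = 0. By first-step analysis:
h(Throttled) = 0.25·1 + 0.1·h(Throttled) + 0.15·h(Overloaded) + 0.35·h(Busy) + 0.15·0
h(Overloaded) = 0.2·1 + 0.25·h(Throttled) + 0.1·h(Overloaded) + 0.4·h(Busy) + 0.05·0
h(Busy) = 0.2·1 + 0.35·h(Throttled) + 0.2·h(Overloaded) + 0.15·h(Busy) + 0.1·0
Solving: h(Throttled) = 0.6556, h(Overloaded) = 0.7023, h(Busy) = 0.6705.
Starting from Overloaded, the probability is 0.7023.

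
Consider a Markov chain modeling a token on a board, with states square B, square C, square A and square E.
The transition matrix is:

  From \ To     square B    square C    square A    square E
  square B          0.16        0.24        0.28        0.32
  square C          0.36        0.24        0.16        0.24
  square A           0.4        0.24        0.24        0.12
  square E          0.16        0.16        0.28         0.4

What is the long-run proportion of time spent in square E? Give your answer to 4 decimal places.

0.2758

Let the stationary distribution be π with π = πP and π_1 + π_2 + π_3 + π_4 = 1.
π_1 = 0.16·π_1 + 0.36·π_2 + 0.4·π_3 + 0.16·π_4
π_2 = 0.24·π_1 + 0.24·π_2 + 0.24·π_3 + 0.16·π_4
π_3 = 0.28·π_1 + 0.16·π_2 + 0.24·π_3 + 0.28·π_4
Solving with the normalization constraint gives π = (0.2622, 0.2179, 0.2441, 0.2758).
So the stationary probability of square E is 0.2758.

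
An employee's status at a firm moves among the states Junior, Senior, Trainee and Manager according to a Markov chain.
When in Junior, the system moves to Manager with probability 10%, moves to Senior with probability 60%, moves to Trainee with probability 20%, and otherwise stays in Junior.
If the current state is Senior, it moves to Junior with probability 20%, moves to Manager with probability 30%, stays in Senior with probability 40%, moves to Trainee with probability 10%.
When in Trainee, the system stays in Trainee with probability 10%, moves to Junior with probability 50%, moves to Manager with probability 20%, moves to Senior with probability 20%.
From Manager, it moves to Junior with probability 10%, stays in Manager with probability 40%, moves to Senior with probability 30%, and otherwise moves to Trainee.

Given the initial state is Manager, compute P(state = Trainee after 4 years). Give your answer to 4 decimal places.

Propagate the distribution vector 4 years from Manager.
After 0 years: (0.0000, 0.0000, 0.0000, 1.0000)
After 1 year: (0.1000, 0.3000, 0.2000, 0.4000)
After 2 years: (0.2100, 0.3400, 0.1500, 0.3000)
After 3 years: (0.1940, 0.3820, 0.1510, 0.2730)
After 4 years: (0.1986, 0.3813, 0.1467, 0.2734)
P(in Trainee after 4 years) = 0.1467

0.1467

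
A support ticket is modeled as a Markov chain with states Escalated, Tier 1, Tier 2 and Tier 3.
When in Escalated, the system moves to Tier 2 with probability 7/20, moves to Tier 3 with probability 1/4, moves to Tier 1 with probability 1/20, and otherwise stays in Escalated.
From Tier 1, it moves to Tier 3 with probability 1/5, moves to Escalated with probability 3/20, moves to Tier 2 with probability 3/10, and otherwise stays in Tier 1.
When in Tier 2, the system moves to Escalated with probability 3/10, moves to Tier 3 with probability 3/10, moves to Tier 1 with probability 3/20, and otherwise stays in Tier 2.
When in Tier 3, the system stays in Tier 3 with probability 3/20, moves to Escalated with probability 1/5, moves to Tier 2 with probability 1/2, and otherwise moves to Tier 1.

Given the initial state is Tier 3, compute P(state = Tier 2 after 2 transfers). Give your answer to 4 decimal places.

0.3150

Propagate the distribution vector 2 transfers from Tier 3.
After 0 transfers: (0.0000, 0.0000, 0.0000, 1.0000)
After 1 transfer: (0.2000, 0.1500, 0.5000, 0.1500)
After 2 transfers: (0.2725, 0.1600, 0.3150, 0.2525)
P(in Tier 2 after 2 transfers) = 0.3150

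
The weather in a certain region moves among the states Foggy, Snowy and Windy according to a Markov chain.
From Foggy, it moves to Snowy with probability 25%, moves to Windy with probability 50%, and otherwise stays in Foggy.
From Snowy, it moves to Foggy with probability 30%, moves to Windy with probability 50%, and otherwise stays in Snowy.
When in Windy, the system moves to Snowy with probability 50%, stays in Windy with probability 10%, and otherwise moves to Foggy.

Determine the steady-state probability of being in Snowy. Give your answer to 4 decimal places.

Let the stationary distribution be π with π = πP and π_1 + π_2 + π_3 = 1.
π_1 = 0.25·π_1 + 0.3·π_2 + 0.4·π_3
π_2 = 0.25·π_1 + 0.2·π_2 + 0.5·π_3
Solving with the normalization constraint gives π = (0.3197, 0.3231, 0.3571).
So the stationary probability of Snowy is 0.3231.

0.3231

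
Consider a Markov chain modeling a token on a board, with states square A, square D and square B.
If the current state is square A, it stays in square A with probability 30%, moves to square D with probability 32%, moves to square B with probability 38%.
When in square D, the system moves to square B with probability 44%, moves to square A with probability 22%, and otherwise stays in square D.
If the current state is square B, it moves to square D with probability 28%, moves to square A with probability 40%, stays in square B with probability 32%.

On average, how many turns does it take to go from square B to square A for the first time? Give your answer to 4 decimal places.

2.8870

Let t(s) be the expected number of turns to first reach square A from state s, with t(square A) = 0. Conditioning on the first turn:
t(square D) = 1 + 0.34·t(square D) + 0.44·t(square B)
t(square B) = 1 + 0.28·t(square D) + 0.32·t(square B)
Solving: t(square D) = 3.4398, t(square B) = 2.8870.
Expected turns from square B to square A: 2.8870.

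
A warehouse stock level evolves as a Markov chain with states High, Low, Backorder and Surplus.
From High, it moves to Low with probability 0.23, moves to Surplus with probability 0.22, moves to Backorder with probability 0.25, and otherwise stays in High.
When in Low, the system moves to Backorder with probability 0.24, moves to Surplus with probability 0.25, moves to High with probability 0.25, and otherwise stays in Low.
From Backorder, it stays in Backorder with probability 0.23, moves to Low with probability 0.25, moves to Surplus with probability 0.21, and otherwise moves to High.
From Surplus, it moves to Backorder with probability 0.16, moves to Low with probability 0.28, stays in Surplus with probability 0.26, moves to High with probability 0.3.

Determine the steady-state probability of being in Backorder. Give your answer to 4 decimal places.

0.2219

Let the stationary distribution be π with π = πP and π_1 + π_2 + π_3 + π_4 = 1.
π_1 = 0.3·π_1 + 0.25·π_2 + 0.31·π_3 + 0.3·π_4
π_2 = 0.23·π_1 + 0.26·π_2 + 0.25·π_3 + 0.28·π_4
π_3 = 0.25·π_1 + 0.24·π_2 + 0.23·π_3 + 0.16·π_4
Solving with the normalization constraint gives π = (0.2895, 0.2538, 0.2219, 0.2348).
So the stationary probability of Backorder is 0.2219.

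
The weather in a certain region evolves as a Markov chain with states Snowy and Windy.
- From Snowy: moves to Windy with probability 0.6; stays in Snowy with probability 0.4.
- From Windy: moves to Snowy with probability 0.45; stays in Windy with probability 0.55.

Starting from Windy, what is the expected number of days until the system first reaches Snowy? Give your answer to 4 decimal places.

2.2222

Let t(s) be the expected number of days to first reach Snowy from state s, with t(Snowy) = 0. Conditioning on the first day:
t(Windy) = 1 + 0.55·t(Windy)
Solving: t(Windy) = 2.2222.
Expected days from Windy to Snowy: 2.2222.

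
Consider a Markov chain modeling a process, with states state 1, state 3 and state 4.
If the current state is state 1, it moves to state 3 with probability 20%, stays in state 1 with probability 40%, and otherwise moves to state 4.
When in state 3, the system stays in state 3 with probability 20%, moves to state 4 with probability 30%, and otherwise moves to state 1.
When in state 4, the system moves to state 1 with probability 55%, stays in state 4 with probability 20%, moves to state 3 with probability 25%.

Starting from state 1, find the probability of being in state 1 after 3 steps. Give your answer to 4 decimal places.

0.4670

Propagate the distribution vector 3 steps from state 1.
After 0 steps: (1.0000, 0.0000, 0.0000)
After 1 step: (0.4000, 0.2000, 0.4000)
After 2 steps: (0.4800, 0.2200, 0.3000)
After 3 steps: (0.4670, 0.2150, 0.3180)
P(in state 1 after 3 steps) = 0.4670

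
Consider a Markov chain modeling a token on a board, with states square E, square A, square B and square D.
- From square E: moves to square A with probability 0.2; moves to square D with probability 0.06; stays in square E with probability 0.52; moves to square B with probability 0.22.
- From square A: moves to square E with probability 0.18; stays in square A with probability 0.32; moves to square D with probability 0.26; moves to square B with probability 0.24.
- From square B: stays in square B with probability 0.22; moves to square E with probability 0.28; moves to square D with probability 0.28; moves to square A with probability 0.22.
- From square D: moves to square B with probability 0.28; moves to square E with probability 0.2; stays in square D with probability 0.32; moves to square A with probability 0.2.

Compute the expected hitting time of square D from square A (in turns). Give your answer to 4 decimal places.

Let t(s) be the expected number of turns to first reach square D from state s, with t(square D) = 0. Conditioning on the first turn:
t(square E) = 1 + 0.52·t(square E) + 0.2·t(square A) + 0.22·t(square B)
t(square A) = 1 + 0.18·t(square E) + 0.32·t(square A) + 0.24·t(square B)
t(square B) = 1 + 0.28·t(square E) + 0.22·t(square A) + 0.22·t(square B)
Solving: t(square E) = 6.4144, t(square A) = 4.9239, t(square B) = 4.9735.
Expected turns from square A to square D: 4.9239.

4.9239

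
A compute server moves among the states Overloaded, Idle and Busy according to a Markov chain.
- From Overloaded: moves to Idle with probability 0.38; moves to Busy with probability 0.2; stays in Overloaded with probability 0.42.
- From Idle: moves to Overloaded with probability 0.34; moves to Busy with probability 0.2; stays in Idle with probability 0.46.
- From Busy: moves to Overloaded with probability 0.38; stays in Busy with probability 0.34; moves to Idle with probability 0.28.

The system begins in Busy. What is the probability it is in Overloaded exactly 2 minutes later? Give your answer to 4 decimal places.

Sum over the intermediate state after 1 minute:
P = P(Busy→Overloaded)·P(Overloaded→Overloaded) + P(Busy→Idle)·P(Idle→Overloaded) + P(Busy→Busy)·P(Busy→Overloaded)
  = 0.38×0.42 + 0.28×0.34 + 0.34×0.38
  = 0.1596 + 0.0952 + 0.1292 = 0.3840

0.3840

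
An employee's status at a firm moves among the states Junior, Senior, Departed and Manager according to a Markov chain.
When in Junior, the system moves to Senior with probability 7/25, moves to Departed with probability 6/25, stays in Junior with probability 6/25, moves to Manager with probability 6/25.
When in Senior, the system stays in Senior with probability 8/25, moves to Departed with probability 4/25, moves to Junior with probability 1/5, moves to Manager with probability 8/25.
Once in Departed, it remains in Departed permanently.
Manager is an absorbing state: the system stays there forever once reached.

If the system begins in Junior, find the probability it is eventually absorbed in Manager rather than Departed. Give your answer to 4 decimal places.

0.5486

Let h(s) be the probability of absorption at Manager starting from transient state s. Then h(Manager) = 1 and h(Departed) = 0. By first-step analysis:
h(Junior) = 0.24·h(Junior) + 0.28·h(Senior) + 0.24·0 + 0.24·1
h(Senior) = 0.2·h(Junior) + 0.32·h(Senior) + 0.16·0 + 0.32·1
Solving: h(Junior) = 0.5486, h(Senior) = 0.6319.
Starting from Junior, the probability is 0.5486.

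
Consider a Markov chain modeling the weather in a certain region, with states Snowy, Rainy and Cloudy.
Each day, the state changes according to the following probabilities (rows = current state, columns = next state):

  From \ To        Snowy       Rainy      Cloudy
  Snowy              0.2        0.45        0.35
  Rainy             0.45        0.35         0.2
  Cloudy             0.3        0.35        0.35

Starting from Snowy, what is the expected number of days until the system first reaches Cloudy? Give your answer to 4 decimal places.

Let t(s) be the expected number of days to first reach Cloudy from state s, with t(Cloudy) = 0. Conditioning on the first day:
t(Snowy) = 1 + 0.2·t(Snowy) + 0.45·t(Rainy)
t(Rainy) = 1 + 0.45·t(Snowy) + 0.35·t(Rainy)
Solving: t(Snowy) = 3.4646, t(Rainy) = 3.9370.
Expected days from Snowy to Cloudy: 3.4646.

3.4646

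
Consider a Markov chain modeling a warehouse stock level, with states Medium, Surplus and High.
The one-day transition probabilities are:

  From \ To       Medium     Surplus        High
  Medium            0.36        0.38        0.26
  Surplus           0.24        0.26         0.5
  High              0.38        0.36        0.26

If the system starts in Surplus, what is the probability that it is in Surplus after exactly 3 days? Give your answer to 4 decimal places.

Propagate the distribution vector 3 days from Surplus.
After 0 days: (0.0000, 1.0000, 0.0000)
After 1 day: (0.2400, 0.2600, 0.5000)
After 2 days: (0.3388, 0.3388, 0.3224)
After 3 days: (0.3258, 0.3329, 0.3413)
P(in Surplus after 3 days) = 0.3329

0.3329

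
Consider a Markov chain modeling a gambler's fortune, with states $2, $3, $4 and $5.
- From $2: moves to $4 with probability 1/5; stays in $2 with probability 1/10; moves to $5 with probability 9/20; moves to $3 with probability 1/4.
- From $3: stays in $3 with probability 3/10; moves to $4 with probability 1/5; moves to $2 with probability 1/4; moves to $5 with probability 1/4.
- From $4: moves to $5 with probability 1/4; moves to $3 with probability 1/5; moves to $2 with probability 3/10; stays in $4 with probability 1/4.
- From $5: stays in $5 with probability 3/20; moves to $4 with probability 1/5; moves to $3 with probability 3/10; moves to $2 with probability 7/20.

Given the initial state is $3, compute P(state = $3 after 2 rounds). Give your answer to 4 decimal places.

0.2675

Propagate the distribution vector 2 rounds from $3.
After 0 rounds: (0.0000, 1.0000, 0.0000, 0.0000)
After 1 round: (0.2500, 0.3000, 0.2000, 0.2500)
After 2 rounds: (0.2475, 0.2675, 0.2100, 0.2750)
P(in $3 after 2 rounds) = 0.2675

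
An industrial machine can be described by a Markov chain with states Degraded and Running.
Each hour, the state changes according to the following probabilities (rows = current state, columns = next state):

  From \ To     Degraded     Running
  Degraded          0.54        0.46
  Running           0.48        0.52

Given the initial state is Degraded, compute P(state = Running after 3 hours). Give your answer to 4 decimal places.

Propagate the distribution vector 3 hours from Degraded.
After 0 hours: (1.0000, 0.0000)
After 1 hour: (0.5400, 0.4600)
After 2 hours: (0.5124, 0.4876)
After 3 hours: (0.5107, 0.4893)
P(in Running after 3 hours) = 0.4893

0.4893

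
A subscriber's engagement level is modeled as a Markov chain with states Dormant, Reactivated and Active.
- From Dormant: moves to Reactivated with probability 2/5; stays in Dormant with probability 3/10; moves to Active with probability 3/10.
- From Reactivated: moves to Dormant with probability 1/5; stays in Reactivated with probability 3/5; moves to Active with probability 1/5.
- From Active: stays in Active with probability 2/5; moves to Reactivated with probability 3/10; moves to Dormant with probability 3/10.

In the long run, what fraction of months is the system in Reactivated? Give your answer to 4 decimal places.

Let the stationary distribution be π with π = πP and π_1 + π_2 + π_3 = 1.
π_1 = 0.3·π_1 + 0.2·π_2 + 0.3·π_3
π_2 = 0.4·π_1 + 0.6·π_2 + 0.3·π_3
Solving with the normalization constraint gives π = (0.2535, 0.4648, 0.2817).
So the stationary probability of Reactivated is 0.4648.

0.4648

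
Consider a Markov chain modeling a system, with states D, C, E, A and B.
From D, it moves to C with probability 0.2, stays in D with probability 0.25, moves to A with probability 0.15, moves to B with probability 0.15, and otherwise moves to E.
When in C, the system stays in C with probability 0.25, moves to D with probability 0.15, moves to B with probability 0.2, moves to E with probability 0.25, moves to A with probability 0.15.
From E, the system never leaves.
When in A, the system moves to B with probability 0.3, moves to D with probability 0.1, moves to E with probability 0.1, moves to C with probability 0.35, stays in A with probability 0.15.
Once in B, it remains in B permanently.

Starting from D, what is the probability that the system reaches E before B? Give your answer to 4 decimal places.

Let h(s) be the probability of absorption at E starting from transient state s. Then h(E) = 1 and h(B) = 0. By first-step analysis:
h(D) = 0.25·h(D) + 0.2·h(C) + 0.25·1 + 0.15·h(A) + 0.15·0
h(C) = 0.15·h(D) + 0.25·h(C) + 0.25·1 + 0.15·h(A) + 0.2·0
h(A) = 0.1·h(D) + 0.35·h(C) + 0.1·1 + 0.15·h(A) + 0.3·0
Solving: h(D) = 0.5526, h(C) = 0.5235, h(A) = 0.3982.
Starting from D, the probability is 0.5526.

0.5526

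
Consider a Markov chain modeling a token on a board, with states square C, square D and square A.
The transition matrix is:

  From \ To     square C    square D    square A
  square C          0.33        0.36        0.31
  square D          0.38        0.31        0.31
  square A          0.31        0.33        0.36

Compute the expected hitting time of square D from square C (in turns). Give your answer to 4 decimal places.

Let t(s) be the expected number of turns to first reach square D from state s, with t(square D) = 0. Conditioning on the first turn:
t(square C) = 1 + 0.33·t(square C) + 0.31·t(square A)
t(square A) = 1 + 0.31·t(square C) + 0.36·t(square A)
Solving: t(square C) = 2.8554, t(square A) = 2.9456.
Expected turns from square C to square D: 2.8554.

2.8554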